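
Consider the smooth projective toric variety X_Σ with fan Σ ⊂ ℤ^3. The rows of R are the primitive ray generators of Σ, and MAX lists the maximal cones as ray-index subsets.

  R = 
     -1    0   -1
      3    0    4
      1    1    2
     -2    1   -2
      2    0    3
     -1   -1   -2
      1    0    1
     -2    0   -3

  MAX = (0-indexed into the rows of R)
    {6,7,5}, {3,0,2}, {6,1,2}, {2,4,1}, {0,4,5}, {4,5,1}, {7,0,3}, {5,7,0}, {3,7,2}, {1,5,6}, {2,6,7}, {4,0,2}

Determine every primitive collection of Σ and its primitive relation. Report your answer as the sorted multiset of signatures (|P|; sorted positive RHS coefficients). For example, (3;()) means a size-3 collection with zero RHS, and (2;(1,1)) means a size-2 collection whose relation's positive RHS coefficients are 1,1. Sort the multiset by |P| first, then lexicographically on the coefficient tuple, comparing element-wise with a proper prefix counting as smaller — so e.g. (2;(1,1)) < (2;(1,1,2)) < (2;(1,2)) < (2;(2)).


Primitive collections (11):

  P = {0,6}:  v_{0} + v_{6} = 0  so sig = (2;())
  P = {2,5}:  v_{2} + v_{5} = 0  so sig = (2;())
  P = {4,7}:  v_{4} + v_{7} = 0  so sig = (2;())
  P = {0,1}:  v_{0} + v_{1} = v_{4}  so sig = (2;(1))
  P = {1,3}:  v_{1} + v_{3} = v_{2}  so sig = (2;(1))
  P = {1,7}:  v_{1} + v_{7} = v_{6}  so sig = (2;(1))
  P = {4,6}:  v_{4} + v_{6} = v_{1}  so sig = (2;(1))
  P = {3,4}:  v_{3} + v_{4} = v_{0} + v_{2}  so sig = (2;(1,1))
  P = {3,5}:  v_{3} + v_{5} = v_{0} + v_{7}  so sig = (2;(1,1))
  P = {3,6}:  v_{3} + v_{6} = v_{2} + v_{7}  so sig = (2;(1,1))
  P = {0,2,7}:  v_{0} + v_{2} + v_{7} = v_{3}  so sig = (3;(1))

Signatures (|P|; sorted positive RHS coefficients), sorted:
    (2;())
    (2;())
    (2;())
    (2;(1))
    (2;(1))
    (2;(1))
    (2;(1))
    (2;(1,1))
    (2;(1,1))
    (2;(1,1))
    (3;(1))


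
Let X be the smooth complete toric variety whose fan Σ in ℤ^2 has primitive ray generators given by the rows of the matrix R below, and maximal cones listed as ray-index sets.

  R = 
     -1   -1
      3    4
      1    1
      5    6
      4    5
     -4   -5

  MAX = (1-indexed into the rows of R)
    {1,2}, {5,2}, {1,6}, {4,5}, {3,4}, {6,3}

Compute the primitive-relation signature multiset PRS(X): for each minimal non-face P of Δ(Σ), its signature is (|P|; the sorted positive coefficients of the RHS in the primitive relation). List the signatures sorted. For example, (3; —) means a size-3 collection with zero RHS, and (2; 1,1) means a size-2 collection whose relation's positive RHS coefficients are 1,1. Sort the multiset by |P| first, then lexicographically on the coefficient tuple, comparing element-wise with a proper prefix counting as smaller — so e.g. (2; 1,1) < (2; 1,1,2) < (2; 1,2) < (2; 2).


Δ(Σ) — 6 vertices, 9 min non-faces:

  P={1,3}:  v_{1} + v_{3} = 0 ; sig = (2; —)
  P={5,6}:  v_{5} + v_{6} = 0 ; sig = (2; —)
  P={1,4}:  v_{1} + v_{4} = v_{5} ; sig = (2; 1)
  P={1,5}:  v_{1} + v_{5} = v_{2} ; sig = (2; 1)
  P={2,3}:  v_{2} + v_{3} = v_{5} ; sig = (2; 1)
  P={2,6}:  v_{2} + v_{6} = v_{1} ; sig = (2; 1)
  P={3,5}:  v_{3} + v_{5} = v_{4} ; sig = (2; 1)
  P={4,6}:  v_{4} + v_{6} = v_{3} ; sig = (2; 1)
  P={2,4}:  v_{2} + v_{4} = 2·v_{5} ; sig = (2; 2)

Sorted signature multiset PRS(X):
[(2; —), (2; —), (2; 1), (2; 1), (2; 1), (2; 1), (2; 1), (2; 1), (2; 2)]


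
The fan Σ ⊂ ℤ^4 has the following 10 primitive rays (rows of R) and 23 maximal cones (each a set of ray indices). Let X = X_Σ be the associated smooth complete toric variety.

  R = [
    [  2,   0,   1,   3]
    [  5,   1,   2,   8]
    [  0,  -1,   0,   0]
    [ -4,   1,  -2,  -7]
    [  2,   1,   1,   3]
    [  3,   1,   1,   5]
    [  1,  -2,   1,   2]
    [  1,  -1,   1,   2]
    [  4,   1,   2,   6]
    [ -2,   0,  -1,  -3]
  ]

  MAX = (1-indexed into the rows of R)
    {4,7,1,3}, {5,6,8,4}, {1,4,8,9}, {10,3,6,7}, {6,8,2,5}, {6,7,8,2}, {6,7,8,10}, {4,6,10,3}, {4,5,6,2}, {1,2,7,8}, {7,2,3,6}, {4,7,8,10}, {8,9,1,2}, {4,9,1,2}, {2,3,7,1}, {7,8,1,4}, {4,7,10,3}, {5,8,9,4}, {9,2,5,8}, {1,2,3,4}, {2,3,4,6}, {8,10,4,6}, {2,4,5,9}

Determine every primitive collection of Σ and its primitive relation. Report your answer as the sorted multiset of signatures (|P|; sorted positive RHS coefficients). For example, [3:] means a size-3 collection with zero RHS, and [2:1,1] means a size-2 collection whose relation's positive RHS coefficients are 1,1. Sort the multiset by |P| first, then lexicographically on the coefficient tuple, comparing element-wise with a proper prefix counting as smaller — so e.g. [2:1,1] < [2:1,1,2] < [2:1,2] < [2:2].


Minimal non-faces — 15 found among 10 rays, 23 max cones:

  P = {1,10}:  v_{1} + v_{10} = 0 ; sig = [2:]
  P = {1,5}:  v_{1} + v_{5} = v_{9} ; sig = [2:1]
  P = {1,6}:  v_{1} + v_{6} = v_{2} ; sig = [2:1]
  P = {2,10}:  v_{2} + v_{10} = v_{6} ; sig = [2:1]
  P = {3,5}:  v_{3} + v_{5} = v_{1} ; sig = [2:1]
  P = {3,8}:  v_{3} + v_{8} = v_{7} ; sig = [2:1]
  P = {9,10}:  v_{9} + v_{10} = v_{5} ; sig = [2:1]
  P = {5,7}:  v_{5} + v_{7} = v_{1} + v_{8} ; sig = [2:1,1]
  P = {6,9}:  v_{6} + v_{9} = v_{2} + v_{5} ; sig = [2:1,1]
  P = {5,10}:  v_{5} + v_{10} = v_{4} + v_{6} + v_{8} ; sig = [2:1,1,1]
  P = {7,9}:  v_{7} + v_{9} = 2·v_{1} + v_{8} ; sig = [2:1,2]
  P = {3,9}:  v_{3} + v_{9} = 2·v_{1} ; sig = [2:2]
  P = {4,6,7}:  v_{4} + v_{6} + v_{7} = 0 ; sig = [3:]
  P = {2,4,7}:  v_{2} + v_{4} + v_{7} = v_{1} ; sig = [3:1]
  P = {2,4,8}:  v_{2} + v_{4} + v_{8} = v_{5} ; sig = [3:1]

Signatures (|P|; sorted positive RHS coefficients), sorted:
    |P|=2: 12 collections, coeffs (), (1), (1), (1), (1), (1), (1), (1,1), (1,1), (1,1,1), (1,2), (2)
    |P|=3: 3 collections, coeffs (), (1), (1)


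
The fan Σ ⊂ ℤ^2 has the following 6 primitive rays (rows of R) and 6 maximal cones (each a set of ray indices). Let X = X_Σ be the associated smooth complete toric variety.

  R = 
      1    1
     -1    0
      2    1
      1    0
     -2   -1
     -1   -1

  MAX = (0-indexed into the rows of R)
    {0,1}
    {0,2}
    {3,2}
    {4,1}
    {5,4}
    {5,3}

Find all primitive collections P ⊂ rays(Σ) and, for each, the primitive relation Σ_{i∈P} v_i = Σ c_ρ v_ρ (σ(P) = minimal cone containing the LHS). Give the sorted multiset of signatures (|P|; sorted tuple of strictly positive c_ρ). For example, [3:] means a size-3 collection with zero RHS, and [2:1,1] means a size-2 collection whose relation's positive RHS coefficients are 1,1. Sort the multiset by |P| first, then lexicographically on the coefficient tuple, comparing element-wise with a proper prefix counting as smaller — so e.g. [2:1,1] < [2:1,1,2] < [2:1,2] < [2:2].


Σ has 9 primitive collections:

  • {0,5}:  v_{0} + v_{5} = 0 ; sig = [2:]
  • {1,3}:  v_{1} + v_{3} = 0 ; sig = [2:]
  • {2,4}:  v_{2} + v_{4} = 0 ; sig = [2:]
  • {0,3}:  v_{0} + v_{3} = v_{2} ; sig = [2:1]
  • {0,4}:  v_{0} + v_{4} = v_{1} ; sig = [2:1]
  • {1,2}:  v_{1} + v_{2} = v_{0} ; sig = [2:1]
  • {1,5}:  v_{1} + v_{5} = v_{4} ; sig = [2:1]
  • {2,5}:  v_{2} + v_{5} = v_{3} ; sig = [2:1]
  • {3,4}:  v_{3} + v_{4} = v_{5} ; sig = [2:1]

Hence PRS(X_Σ) =
{ [2:] ×3,  [2:1] ×6 }


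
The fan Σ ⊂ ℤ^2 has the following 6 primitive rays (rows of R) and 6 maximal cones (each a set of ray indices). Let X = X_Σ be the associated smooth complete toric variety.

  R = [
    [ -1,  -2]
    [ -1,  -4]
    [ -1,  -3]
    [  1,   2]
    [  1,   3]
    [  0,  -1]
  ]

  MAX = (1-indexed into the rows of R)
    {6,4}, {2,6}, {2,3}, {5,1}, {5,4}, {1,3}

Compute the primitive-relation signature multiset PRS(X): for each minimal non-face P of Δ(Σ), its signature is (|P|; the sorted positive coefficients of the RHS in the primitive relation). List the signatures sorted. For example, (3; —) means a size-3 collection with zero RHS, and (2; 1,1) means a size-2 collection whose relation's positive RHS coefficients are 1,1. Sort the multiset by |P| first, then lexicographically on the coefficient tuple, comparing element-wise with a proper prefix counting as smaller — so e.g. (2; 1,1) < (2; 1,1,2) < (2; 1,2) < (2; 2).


|primitive collections| = 9. Relations:

  P={1,4}:  v_{1} + v_{4} = 0  ⟹  sig = (2; —)
  P={3,5}:  v_{3} + v_{5} = 0  ⟹  sig = (2; —)
  P={1,6}:  v_{1} + v_{6} = v_{3}  ⟹  sig = (2; 1)
  P={2,5}:  v_{2} + v_{5} = v_{6}  ⟹  sig = (2; 1)
  P={3,4}:  v_{3} + v_{4} = v_{6}  ⟹  sig = (2; 1)
  P={3,6}:  v_{3} + v_{6} = v_{2}  ⟹  sig = (2; 1)
  P={5,6}:  v_{5} + v_{6} = v_{4}  ⟹  sig = (2; 1)
  P={1,2}:  v_{1} + v_{2} = 2·v_{3}  ⟹  sig = (2; 2)
  P={2,4}:  v_{2} + v_{4} = 2·v_{6}  ⟹  sig = (2; 2)

Sorted signature multiset PRS(X):
{ (2; —) ×2,  (2; 1) ×5,  (2; 2) ×2 }


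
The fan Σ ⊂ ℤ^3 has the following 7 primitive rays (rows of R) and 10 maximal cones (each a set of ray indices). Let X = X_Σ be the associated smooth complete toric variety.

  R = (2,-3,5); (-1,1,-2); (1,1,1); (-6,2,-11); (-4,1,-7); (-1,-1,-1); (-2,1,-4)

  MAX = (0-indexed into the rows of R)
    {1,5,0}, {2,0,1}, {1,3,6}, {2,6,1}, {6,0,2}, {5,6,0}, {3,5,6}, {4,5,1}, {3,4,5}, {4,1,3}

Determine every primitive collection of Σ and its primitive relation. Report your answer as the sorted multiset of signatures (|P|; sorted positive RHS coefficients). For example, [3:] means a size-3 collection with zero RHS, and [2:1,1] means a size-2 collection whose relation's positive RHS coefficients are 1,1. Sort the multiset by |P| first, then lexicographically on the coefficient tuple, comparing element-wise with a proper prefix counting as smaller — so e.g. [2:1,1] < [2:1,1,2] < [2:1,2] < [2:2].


Primitive collections (9):

  • {2,5}:  v_{2} + v_{5} = 0  ⇒ sig = [2:]
  • {4,6}:  v_{4} + v_{6} = v_{3}  ⇒ sig = [2:1]
  • {2,4}:  v_{2} + v_{4} = v_{1} + v_{6}  ⇒ sig = [2:1,1]
  • {0,3}:  v_{0} + v_{3} = 2·v_{5} + v_{6}  ⇒ sig = [2:1,2]
  • {2,3}:  v_{2} + v_{3} = v_{1} + 2·v_{6}  ⇒ sig = [2:1,2]
  • {0,4}:  v_{0} + v_{4} = 2·v_{5}  ⇒ sig = [2:2]
  • {0,1,6}:  v_{0} + v_{1} + v_{6} = v_{5}  ⇒ sig = [3:1]
  • {1,5,6}:  v_{1} + v_{5} + v_{6} = v_{4}  ⇒ sig = [3:1]
  • {1,3,5}:  v_{1} + v_{3} + v_{5} = 2·v_{4}  ⇒ sig = [3:2]

Sorted signature multiset PRS(X):
[[2:], [2:1], [2:1,1], [2:1,2], [2:1,2], [2:2], [3:1], [3:1], [3:2]]


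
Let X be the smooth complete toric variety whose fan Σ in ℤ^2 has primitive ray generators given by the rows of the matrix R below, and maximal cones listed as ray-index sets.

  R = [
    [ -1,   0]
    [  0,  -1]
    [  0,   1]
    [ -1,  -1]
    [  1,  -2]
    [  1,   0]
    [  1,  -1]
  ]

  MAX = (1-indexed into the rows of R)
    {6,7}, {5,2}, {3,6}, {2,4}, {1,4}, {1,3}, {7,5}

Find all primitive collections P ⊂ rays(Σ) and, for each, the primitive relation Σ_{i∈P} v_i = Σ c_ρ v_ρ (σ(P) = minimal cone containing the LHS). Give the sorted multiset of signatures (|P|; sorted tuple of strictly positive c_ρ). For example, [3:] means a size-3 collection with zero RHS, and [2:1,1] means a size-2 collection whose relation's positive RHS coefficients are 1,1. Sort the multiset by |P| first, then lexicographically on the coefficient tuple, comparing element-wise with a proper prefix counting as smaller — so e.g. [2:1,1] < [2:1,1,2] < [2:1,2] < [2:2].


The 14 primitive collections of Σ (r=7, n=2):

  P={1,6}:  v_{1} + v_{6} = 0  ⟹  sig = [2:]
  P={2,3}:  v_{2} + v_{3} = 0  ⟹  sig = [2:]
  P={1,2}:  v_{1} + v_{2} = v_{4}  ⟹  sig = [2:1]
  P={1,7}:  v_{1} + v_{7} = v_{2}  ⟹  sig = [2:1]
  P={2,6}:  v_{2} + v_{6} = v_{7}  ⟹  sig = [2:1]
  P={2,7}:  v_{2} + v_{7} = v_{5}  ⟹  sig = [2:1]
  P={3,4}:  v_{3} + v_{4} = v_{1}  ⟹  sig = [2:1]
  P={3,5}:  v_{3} + v_{5} = v_{7}  ⟹  sig = [2:1]
  P={3,7}:  v_{3} + v_{7} = v_{6}  ⟹  sig = [2:1]
  P={4,6}:  v_{4} + v_{6} = v_{2}  ⟹  sig = [2:1]
  P={1,5}:  v_{1} + v_{5} = 2·v_{2}  ⟹  sig = [2:2]
  P={4,7}:  v_{4} + v_{7} = 2·v_{2}  ⟹  sig = [2:2]
  P={5,6}:  v_{5} + v_{6} = 2·v_{7}  ⟹  sig = [2:2]
  P={4,5}:  v_{4} + v_{5} = 3·v_{2}  ⟹  sig = [2:3]

Hence PRS(X_Σ) =
[[2:], [2:], [2:1], [2:1], [2:1], [2:1], [2:1], [2:1], [2:1], [2:1], [2:2], [2:2], [2:2], [2:3]]


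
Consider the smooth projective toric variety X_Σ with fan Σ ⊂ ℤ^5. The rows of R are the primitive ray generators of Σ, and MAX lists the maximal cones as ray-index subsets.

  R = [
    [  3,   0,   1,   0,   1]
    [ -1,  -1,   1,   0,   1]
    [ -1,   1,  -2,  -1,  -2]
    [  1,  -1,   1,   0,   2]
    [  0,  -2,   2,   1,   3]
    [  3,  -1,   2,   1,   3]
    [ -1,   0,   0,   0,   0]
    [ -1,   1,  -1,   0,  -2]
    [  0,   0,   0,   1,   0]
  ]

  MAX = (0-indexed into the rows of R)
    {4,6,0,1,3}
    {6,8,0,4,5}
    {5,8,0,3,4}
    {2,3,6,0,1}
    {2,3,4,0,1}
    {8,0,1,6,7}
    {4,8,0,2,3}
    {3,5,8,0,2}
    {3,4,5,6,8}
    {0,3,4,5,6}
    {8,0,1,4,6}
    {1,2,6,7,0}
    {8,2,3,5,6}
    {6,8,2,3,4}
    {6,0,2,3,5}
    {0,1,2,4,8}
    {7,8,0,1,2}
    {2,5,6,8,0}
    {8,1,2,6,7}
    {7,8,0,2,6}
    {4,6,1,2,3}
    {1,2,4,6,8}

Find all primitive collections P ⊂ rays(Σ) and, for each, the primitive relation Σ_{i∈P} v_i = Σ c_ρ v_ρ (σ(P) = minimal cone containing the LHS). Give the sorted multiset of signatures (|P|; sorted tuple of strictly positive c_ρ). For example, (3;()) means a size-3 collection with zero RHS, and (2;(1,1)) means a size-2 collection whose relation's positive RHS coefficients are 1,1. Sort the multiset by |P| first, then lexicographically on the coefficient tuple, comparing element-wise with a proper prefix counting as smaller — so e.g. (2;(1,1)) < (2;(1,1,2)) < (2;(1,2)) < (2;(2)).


Δ(Σ) — 9 vertices, 9 min non-faces:

  • {3,7}:  v_{3} + v_{7} = 0 — sig = (2;())
  • {4,7}:  v_{4} + v_{7} = v_{1} + v_{8} — sig = (2;(1,1))
  • {1,5}:  v_{1} + v_{5} = v_{0} + v_{4} + v_{6} — sig = (2;(1,1,1))
  • {5,7}:  v_{5} + v_{7} = v_{0} + v_{6} + v_{8} — sig = (2;(1,1,1))
  • {1,3,8}:  v_{1} + v_{3} + v_{8} = v_{4} — sig = (3;(1))
  • {2,4,5}:  v_{2} + v_{4} + v_{5} = 2·v_{3} + v_{8} — sig = (3;(1,2))
  • {0,2,4,6}:  v_{0} + v_{2} + v_{4} + v_{6} = v_{3} — sig = (4;(1))
  • {0,3,6,8}:  v_{0} + v_{3} + v_{6} + v_{8} = v_{5} — sig = (4;(1))
  • {0,1,2,6,8}:  v_{0} + v_{1} + v_{2} + v_{6} + v_{8} = 0 — sig = (5;())

Signatures (|P|; sorted positive RHS coefficients), sorted:
    |P|=2: 4 collections, coeffs (), (1,1), (1,1,1), (1,1,1)
    |P|=3: 2 collections, coeffs (1), (1,2)
    |P|=4: 2 collections, coeffs (1), (1)
    |P|=5: 1 collection, coeffs ()


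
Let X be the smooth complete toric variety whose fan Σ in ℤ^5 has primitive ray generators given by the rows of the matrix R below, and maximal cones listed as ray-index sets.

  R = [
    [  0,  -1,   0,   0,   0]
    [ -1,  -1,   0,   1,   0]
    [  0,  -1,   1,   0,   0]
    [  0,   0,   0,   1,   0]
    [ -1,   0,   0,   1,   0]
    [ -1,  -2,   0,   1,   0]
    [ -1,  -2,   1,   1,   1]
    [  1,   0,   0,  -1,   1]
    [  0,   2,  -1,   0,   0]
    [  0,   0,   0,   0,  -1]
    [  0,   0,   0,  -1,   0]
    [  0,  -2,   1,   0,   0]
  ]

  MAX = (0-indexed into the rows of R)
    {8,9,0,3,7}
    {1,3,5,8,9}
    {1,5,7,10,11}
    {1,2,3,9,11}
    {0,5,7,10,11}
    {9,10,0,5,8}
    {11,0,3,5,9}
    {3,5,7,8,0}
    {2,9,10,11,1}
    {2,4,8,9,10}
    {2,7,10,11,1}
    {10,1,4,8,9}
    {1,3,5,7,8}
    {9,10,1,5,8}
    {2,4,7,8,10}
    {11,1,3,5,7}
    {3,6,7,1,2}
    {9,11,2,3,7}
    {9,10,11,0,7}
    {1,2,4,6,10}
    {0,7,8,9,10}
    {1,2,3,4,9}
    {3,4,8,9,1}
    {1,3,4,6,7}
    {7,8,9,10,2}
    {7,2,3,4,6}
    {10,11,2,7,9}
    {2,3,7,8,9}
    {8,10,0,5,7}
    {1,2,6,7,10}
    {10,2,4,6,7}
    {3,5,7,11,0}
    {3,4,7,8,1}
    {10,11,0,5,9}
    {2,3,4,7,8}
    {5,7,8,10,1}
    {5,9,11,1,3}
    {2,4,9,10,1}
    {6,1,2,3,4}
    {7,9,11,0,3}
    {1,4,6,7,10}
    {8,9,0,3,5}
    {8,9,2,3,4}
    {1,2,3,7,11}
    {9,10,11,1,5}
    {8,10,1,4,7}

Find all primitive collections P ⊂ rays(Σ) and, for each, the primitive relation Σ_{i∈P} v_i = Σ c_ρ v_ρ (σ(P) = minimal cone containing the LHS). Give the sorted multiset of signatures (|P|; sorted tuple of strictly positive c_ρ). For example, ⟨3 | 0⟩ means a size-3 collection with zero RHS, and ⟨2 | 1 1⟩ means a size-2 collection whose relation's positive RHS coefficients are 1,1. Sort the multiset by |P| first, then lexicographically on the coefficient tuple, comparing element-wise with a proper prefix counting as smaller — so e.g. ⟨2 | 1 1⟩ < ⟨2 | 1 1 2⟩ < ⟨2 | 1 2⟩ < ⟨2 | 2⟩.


The 18 primitive collections of Σ (r=12, n=5):

  P = {3,10}:  v_{3} + v_{10} = 0  ⟹  sig = ⟨2 | 0⟩
  P = {8,11}:  v_{8} + v_{11} = 0  ⟹  sig = ⟨2 | 0⟩
  P = {0,1}:  v_{0} + v_{1} = v_{5}  ⟹  sig = ⟨2 | 1⟩
  P = {0,2}:  v_{0} + v_{2} = v_{11}  ⟹  sig = ⟨2 | 1⟩
  P = {0,4}:  v_{0} + v_{4} = v_{1}  ⟹  sig = ⟨2 | 1⟩
  P = {2,5}:  v_{2} + v_{5} = v_{1} + v_{11}  ⟹  sig = ⟨2 | 1 1⟩
  P = {4,11}:  v_{4} + v_{11} = v_{1} + v_{2}  ⟹  sig = ⟨2 | 1 1⟩
  P = {6,9}:  v_{6} + v_{9} = v_{1} + v_{2}  ⟹  sig = ⟨2 | 1 1⟩
  P = {0,6}:  v_{0} + v_{6} = 2·v_{1} + v_{2} + v_{7}  ⟹  sig = ⟨2 | 1 1 2⟩
  P = {5,6}:  v_{5} + v_{6} = 3·v_{1} + v_{2} + v_{7}  ⟹  sig = ⟨2 | 1 1 3⟩
  P = {6,8}:  v_{6} + v_{8} = 2·v_{4} + v_{7}  ⟹  sig = ⟨2 | 1 2⟩
  P = {6,11}:  v_{6} + v_{11} = 2·v_{1} + 2·v_{2} + v_{7}  ⟹  sig = ⟨2 | 1 2 2⟩
  P = {4,5}:  v_{4} + v_{5} = 2·v_{1}  ⟹  sig = ⟨2 | 2⟩
  P = {4,7,9}:  v_{4} + v_{7} + v_{9} = 0  ⟹  sig = ⟨3 | 0⟩
  P = {1,2,8}:  v_{1} + v_{2} + v_{8} = v_{4}  ⟹  sig = ⟨3 | 1⟩
  P = {1,7,9}:  v_{1} + v_{7} + v_{9} = v_{0}  ⟹  sig = ⟨3 | 1⟩
  P = {5,7,9}:  v_{5} + v_{7} + v_{9} = 2·v_{0}  ⟹  sig = ⟨3 | 2⟩
  P = {1,2,4,7}:  v_{1} + v_{2} + v_{4} + v_{7} = v_{6}  ⟹  sig = ⟨4 | 1⟩

Signatures (|P|; sorted positive RHS coefficients), sorted:
    ⟨2 | 0⟩
    ⟨2 | 0⟩
    ⟨2 | 1⟩
    ⟨2 | 1⟩
    ⟨2 | 1⟩
    ⟨2 | 1 1⟩
    ⟨2 | 1 1⟩
    ⟨2 | 1 1⟩
    ⟨2 | 1 1 2⟩
    ⟨2 | 1 1 3⟩
    ⟨2 | 1 2⟩
    ⟨2 | 1 2 2⟩
    ⟨2 | 2⟩
    ⟨3 | 0⟩
    ⟨3 | 1⟩
    ⟨3 | 1⟩
    ⟨3 | 2⟩
    ⟨4 | 1⟩


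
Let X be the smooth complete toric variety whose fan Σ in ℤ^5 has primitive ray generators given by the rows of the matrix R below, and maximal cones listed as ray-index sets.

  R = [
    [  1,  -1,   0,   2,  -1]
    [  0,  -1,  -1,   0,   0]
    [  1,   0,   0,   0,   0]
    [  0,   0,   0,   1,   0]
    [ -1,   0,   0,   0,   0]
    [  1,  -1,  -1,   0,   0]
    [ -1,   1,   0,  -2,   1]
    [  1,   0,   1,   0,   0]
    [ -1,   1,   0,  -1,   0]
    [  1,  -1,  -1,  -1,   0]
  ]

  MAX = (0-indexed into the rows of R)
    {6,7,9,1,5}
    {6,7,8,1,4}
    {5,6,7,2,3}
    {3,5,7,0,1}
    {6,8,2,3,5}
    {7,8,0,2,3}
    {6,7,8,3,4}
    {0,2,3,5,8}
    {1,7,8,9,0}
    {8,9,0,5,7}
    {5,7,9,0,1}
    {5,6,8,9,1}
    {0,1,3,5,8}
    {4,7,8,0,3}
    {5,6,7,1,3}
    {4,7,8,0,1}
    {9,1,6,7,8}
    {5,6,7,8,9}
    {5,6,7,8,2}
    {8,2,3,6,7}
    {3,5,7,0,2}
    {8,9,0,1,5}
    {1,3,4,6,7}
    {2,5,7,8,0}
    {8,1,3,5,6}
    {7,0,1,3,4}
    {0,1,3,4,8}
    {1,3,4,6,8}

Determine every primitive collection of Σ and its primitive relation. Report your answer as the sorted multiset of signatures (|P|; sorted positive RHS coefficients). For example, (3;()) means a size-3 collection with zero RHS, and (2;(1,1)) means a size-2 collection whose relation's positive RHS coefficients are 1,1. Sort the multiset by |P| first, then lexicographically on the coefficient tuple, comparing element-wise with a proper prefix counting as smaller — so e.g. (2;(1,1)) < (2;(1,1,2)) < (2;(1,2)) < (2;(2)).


|primitive collections| = 10. Relations:

  P={0,6}:  v_{0} + v_{6} = 0  ⟹  sig = (2;())
  P={2,4}:  v_{2} + v_{4} = 0  ⟹  sig = (2;())
  P={1,2}:  v_{1} + v_{2} = v_{5}  ⟹  sig = (2;(1))
  P={3,9}:  v_{3} + v_{9} = v_{5}  ⟹  sig = (2;(1))
  P={4,5}:  v_{4} + v_{5} = v_{1}  ⟹  sig = (2;(1))
  P={2,9}:  v_{2} + v_{9} = 2·v_{5} + v_{7} + v_{8}  ⟹  sig = (2;(1,1,2))
  P={4,9}:  v_{4} + v_{9} = 2·v_{1} + v_{7} + v_{8}  ⟹  sig = (2;(1,1,2))
  P={1,3,7,8}:  v_{1} + v_{3} + v_{7} + v_{8} = 0  ⟹  sig = (4;())
  P={1,5,7,8}:  v_{1} + v_{5} + v_{7} + v_{8} = v_{9}  ⟹  sig = (4;(1))
  P={3,5,7,8}:  v_{3} + v_{5} + v_{7} + v_{8} = v_{2}  ⟹  sig = (4;(1))

Sorted signature multiset PRS(X):
{ (2;()) ×2,  (2;(1)) ×3,  (2;(1,1,2)) ×2,  (4;()),  (4;(1)) ×2 }


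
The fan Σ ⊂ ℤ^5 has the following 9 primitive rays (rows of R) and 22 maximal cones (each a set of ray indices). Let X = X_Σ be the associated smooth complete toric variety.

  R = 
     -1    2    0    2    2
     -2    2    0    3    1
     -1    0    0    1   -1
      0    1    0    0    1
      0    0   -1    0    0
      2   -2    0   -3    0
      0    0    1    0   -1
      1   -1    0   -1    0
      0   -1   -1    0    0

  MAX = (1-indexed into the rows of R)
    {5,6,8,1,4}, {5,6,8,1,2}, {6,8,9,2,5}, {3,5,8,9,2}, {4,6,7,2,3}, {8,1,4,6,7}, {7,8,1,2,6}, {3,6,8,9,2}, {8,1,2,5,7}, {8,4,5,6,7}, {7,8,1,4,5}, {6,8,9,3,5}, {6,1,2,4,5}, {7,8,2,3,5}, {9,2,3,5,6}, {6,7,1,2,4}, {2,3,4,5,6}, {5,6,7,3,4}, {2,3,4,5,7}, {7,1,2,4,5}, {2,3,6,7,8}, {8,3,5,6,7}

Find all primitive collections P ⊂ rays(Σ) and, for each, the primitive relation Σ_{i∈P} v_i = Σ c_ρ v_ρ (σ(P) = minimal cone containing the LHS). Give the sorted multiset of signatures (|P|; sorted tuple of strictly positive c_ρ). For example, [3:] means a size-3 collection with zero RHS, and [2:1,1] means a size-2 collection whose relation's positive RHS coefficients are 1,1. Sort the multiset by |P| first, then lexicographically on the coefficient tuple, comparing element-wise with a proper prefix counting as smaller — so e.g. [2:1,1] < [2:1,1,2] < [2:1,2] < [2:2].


Primitive collections (9):

  P = {1,3}:  v_{1} + v_{3} = v_{2}  so sig = [2:1]
  P = {7,9}:  v_{7} + v_{9} = v_{3} + v_{8}  so sig = [2:1,1]
  P = {4,9}:  v_{4} + v_{9} = v_{2} + v_{5} + v_{6}  so sig = [2:1,1,1]
  P = {1,9}:  v_{1} + v_{9} = 2·v_{2} + v_{5} + v_{6} + v_{8}  so sig = [2:1,1,1,2]
  P = {3,4,8}:  v_{3} + v_{4} + v_{8} = 0  so sig = [3:]
  P = {2,4,8}:  v_{2} + v_{4} + v_{8} = v_{1}  so sig = [3:1]
  P = {2,5,6,7}:  v_{2} + v_{5} + v_{6} + v_{7} = 0  so sig = [4:]
  P = {1,5,6,7}:  v_{1} + v_{5} + v_{6} + v_{7} = v_{4} + v_{8}  so sig = [4:1,1]
  P = {2,3,5,6,8}:  v_{2} + v_{3} + v_{5} + v_{6} + v_{8} = v_{9}  so sig = [5:1]

Sorted signature multiset PRS(X):
{ [2:1],  [2:1,1],  [2:1,1,1],  [2:1,1,1,2],  [3:],  [3:1],  [4:],  [4:1,1],  [5:1] }


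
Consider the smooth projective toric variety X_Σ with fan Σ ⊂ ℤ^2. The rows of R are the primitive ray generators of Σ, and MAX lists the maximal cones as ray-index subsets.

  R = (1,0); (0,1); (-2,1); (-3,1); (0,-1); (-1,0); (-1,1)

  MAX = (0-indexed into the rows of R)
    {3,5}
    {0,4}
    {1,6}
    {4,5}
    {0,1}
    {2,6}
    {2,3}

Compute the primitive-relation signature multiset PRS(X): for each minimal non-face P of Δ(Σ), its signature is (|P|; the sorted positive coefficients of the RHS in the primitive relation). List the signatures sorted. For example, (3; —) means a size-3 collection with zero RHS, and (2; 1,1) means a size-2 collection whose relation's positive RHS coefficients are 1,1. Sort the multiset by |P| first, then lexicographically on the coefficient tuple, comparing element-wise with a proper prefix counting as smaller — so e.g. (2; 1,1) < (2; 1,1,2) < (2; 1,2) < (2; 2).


Δ(Σ) — 7 vertices, 14 min non-faces:

  {0,5}:  v_{0} + v_{5} = 0  so sig = (2; —)
  {1,4}:  v_{1} + v_{4} = 0  so sig = (2; —)
  {0,2}:  v_{0} + v_{2} = v_{6}  so sig = (2; 1)
  {0,3}:  v_{0} + v_{3} = v_{2}  so sig = (2; 1)
  {0,6}:  v_{0} + v_{6} = v_{1}  so sig = (2; 1)
  {1,5}:  v_{1} + v_{5} = v_{6}  so sig = (2; 1)
  {2,5}:  v_{2} + v_{5} = v_{3}  so sig = (2; 1)
  {4,6}:  v_{4} + v_{6} = v_{5}  so sig = (2; 1)
  {5,6}:  v_{5} + v_{6} = v_{2}  so sig = (2; 1)
  {1,3}:  v_{1} + v_{3} = v_{2} + v_{6}  so sig = (2; 1,1)
  {1,2}:  v_{1} + v_{2} = 2·v_{6}  so sig = (2; 2)
  {2,4}:  v_{2} + v_{4} = 2·v_{5}  so sig = (2; 2)
  {3,6}:  v_{3} + v_{6} = 2·v_{2}  so sig = (2; 2)
  {3,4}:  v_{3} + v_{4} = 3·v_{5}  so sig = (2; 3)

Signatures (|P|; sorted positive RHS coefficients), sorted:
    (2; —)
    (2; —)
    (2; 1)
    (2; 1)
    (2; 1)
    (2; 1)
    (2; 1)
    (2; 1)
    (2; 1)
    (2; 1,1)
    (2; 2)
    (2; 2)
    (2; 2)
    (2; 3)


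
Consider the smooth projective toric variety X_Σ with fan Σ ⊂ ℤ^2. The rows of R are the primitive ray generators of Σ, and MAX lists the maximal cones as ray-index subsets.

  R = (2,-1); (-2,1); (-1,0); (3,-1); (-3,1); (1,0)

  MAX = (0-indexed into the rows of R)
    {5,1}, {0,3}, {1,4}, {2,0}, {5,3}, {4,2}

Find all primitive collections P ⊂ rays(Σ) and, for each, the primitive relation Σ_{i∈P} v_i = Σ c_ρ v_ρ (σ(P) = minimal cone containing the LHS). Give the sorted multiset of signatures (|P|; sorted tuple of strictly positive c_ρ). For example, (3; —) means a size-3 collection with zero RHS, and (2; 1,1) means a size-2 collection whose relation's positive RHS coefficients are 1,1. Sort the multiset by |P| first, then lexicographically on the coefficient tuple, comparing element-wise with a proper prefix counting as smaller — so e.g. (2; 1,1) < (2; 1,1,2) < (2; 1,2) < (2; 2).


Δ(Σ) — 6 vertices, 9 min non-faces:

  P={0,1}:  v_{0} + v_{1} = 0  ⇒ sig = (2; —)
  P={2,5}:  v_{2} + v_{5} = 0  ⇒ sig = (2; —)
  P={3,4}:  v_{3} + v_{4} = 0  ⇒ sig = (2; —)
  P={0,4}:  v_{0} + v_{4} = v_{2}  ⇒ sig = (2; 1)
  P={0,5}:  v_{0} + v_{5} = v_{3}  ⇒ sig = (2; 1)
  P={1,2}:  v_{1} + v_{2} = v_{4}  ⇒ sig = (2; 1)
  P={1,3}:  v_{1} + v_{3} = v_{5}  ⇒ sig = (2; 1)
  P={2,3}:  v_{2} + v_{3} = v_{0}  ⇒ sig = (2; 1)
  P={4,5}:  v_{4} + v_{5} = v_{1}  ⇒ sig = (2; 1)

Sorted signature multiset PRS(X):
    (2; —)
    (2; —)
    (2; —)
    (2; 1)
    (2; 1)
    (2; 1)
    (2; 1)
    (2; 1)
    (2; 1)


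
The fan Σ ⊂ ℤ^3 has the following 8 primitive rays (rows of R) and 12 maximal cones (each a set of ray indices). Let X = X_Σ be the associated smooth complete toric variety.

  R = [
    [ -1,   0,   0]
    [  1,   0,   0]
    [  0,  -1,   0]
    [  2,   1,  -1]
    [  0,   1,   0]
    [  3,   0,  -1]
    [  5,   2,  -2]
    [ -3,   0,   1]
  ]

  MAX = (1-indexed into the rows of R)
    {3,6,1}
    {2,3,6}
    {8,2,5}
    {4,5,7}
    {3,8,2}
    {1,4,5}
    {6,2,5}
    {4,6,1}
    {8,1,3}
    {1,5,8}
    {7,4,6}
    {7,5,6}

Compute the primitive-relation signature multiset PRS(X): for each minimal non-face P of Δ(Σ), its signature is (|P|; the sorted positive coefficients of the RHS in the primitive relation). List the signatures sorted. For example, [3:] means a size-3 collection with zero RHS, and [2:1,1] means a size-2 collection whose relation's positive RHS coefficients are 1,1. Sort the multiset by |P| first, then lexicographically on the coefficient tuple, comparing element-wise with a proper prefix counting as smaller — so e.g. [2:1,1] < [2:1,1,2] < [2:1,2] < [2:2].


12 collections generate NE(X_Σ); each relation:

  P={1,2}:  v_{1} + v_{2} = 0 ; sig = [2:]
  P={3,5}:  v_{3} + v_{5} = 0 ; sig = [2:]
  P={6,8}:  v_{6} + v_{8} = 0 ; sig = [2:]
  P={2,4}:  v_{2} + v_{4} = v_{5} + v_{6} ; sig = [2:1,1]
  P={3,4}:  v_{3} + v_{4} = v_{1} + v_{6} ; sig = [2:1,1]
  P={3,7}:  v_{3} + v_{7} = v_{4} + v_{6} ; sig = [2:1,1]
  P={4,8}:  v_{4} + v_{8} = v_{1} + v_{5} ; sig = [2:1,1]
  P={7,8}:  v_{7} + v_{8} = v_{4} + v_{5} ; sig = [2:1,1]
  P={1,7}:  v_{1} + v_{7} = 2·v_{4} ; sig = [2:2]
  P={2,7}:  v_{2} + v_{7} = 2·v_{5} + 2·v_{6} ; sig = [2:2,2]
  P={1,5,6}:  v_{1} + v_{5} + v_{6} = v_{4} ; sig = [3:1]
  P={4,5,6}:  v_{4} + v_{5} + v_{6} = v_{7} ; sig = [3:1]

so the primitive-relation signature multiset is
[[2:], [2:], [2:], [2:1,1], [2:1,1], [2:1,1], [2:1,1], [2:1,1], [2:2], [2:2,2], [3:1], [3:1]]


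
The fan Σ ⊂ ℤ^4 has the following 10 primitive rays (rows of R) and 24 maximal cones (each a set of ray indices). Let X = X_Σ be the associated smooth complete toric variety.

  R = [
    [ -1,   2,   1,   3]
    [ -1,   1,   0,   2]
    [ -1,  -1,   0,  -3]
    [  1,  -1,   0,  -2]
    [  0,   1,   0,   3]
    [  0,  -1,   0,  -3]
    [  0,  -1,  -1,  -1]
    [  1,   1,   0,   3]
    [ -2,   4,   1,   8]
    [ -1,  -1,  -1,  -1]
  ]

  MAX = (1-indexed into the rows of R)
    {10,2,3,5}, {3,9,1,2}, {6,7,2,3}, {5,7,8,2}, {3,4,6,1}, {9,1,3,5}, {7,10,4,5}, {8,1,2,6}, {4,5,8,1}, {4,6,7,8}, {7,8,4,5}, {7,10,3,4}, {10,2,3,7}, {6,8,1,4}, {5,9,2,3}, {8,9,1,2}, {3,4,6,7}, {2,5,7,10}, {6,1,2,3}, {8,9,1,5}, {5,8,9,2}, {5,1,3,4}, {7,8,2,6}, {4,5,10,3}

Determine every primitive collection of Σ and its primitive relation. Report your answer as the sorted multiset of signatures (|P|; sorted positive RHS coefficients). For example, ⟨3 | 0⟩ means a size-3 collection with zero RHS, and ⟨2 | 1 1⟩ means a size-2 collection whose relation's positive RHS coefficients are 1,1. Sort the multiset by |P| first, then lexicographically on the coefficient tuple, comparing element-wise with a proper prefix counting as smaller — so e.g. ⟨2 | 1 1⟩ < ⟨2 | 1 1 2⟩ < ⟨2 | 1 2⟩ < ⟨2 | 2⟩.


13 collections generate NE(X_Σ); each relation:

  {2,4}:  v_{2} + v_{4} = 0  so sig = ⟨2 | 0⟩
  {3,8}:  v_{3} + v_{8} = 0  so sig = ⟨2 | 0⟩
  {5,6}:  v_{5} + v_{6} = 0  so sig = ⟨2 | 0⟩
  {1,7}:  v_{1} + v_{7} = v_{2}  so sig = ⟨2 | 1⟩
  {4,9}:  v_{4} + v_{9} = v_{1} + v_{5}  so sig = ⟨2 | 1 1⟩
  {6,9}:  v_{6} + v_{9} = v_{1} + v_{2}  so sig = ⟨2 | 1 1⟩
  {6,10}:  v_{6} + v_{10} = v_{3} + v_{7}  so sig = ⟨2 | 1 1⟩
  {8,10}:  v_{8} + v_{10} = v_{5} + v_{7}  so sig = ⟨2 | 1 1⟩
  {1,10}:  v_{1} + v_{10} = v_{2} + v_{3} + v_{5}  so sig = ⟨2 | 1 1 1⟩
  {7,9}:  v_{7} + v_{9} = 2·v_{2} + v_{5}  so sig = ⟨2 | 1 2⟩
  {9,10}:  v_{9} + v_{10} = 2·v_{2} + v_{3} + 2·v_{5}  so sig = ⟨2 | 1 2 2⟩
  {1,2,5}:  v_{1} + v_{2} + v_{5} = v_{9}  so sig = ⟨3 | 1⟩
  {3,5,7}:  v_{3} + v_{5} + v_{7} = v_{10}  so sig = ⟨3 | 1⟩

so the primitive-relation signature multiset is
{ ⟨2 | 0⟩ ×3,  ⟨2 | 1⟩,  ⟨2 | 1 1⟩ ×4,  ⟨2 | 1 1 1⟩,  ⟨2 | 1 2⟩,  ⟨2 | 1 2 2⟩,  ⟨3 | 1⟩ ×2 }


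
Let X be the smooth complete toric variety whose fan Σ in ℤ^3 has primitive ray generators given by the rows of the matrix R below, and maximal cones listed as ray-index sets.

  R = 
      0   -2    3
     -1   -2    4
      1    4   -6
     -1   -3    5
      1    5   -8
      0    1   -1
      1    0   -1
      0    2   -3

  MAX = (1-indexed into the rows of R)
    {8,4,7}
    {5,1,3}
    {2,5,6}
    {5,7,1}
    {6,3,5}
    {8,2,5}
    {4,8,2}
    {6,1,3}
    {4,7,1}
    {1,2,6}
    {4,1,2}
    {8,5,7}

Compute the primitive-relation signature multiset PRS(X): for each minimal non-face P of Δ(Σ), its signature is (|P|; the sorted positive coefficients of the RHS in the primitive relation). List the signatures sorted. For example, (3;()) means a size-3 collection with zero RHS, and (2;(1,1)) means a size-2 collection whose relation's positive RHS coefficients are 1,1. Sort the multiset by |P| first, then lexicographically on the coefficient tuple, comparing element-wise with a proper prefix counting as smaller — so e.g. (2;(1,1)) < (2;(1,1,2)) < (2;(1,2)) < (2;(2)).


Δ(Σ) — 8 vertices, 12 min non-faces:

  P = {1,8}:  v_{1} + v_{8} = 0  ⇒ sig = (2;())
  P = {2,7}:  v_{2} + v_{7} = v_{1}  ⇒ sig = (2;(1))
  P = {3,4}:  v_{3} + v_{4} = v_{6}  ⇒ sig = (2;(1))
  P = {4,5}:  v_{4} + v_{5} = v_{8}  ⇒ sig = (2;(1))
  P = {4,6}:  v_{4} + v_{6} = v_{2}  ⇒ sig = (2;(1))
  P = {3,8}:  v_{3} + v_{8} = v_{5} + v_{6}  ⇒ sig = (2;(1,1))
  P = {6,8}:  v_{6} + v_{8} = v_{2} + v_{5}  ⇒ sig = (2;(1,1))
  P = {6,7}:  v_{6} + v_{7} = 2·v_{1} + v_{5}  ⇒ sig = (2;(1,2))
  P = {2,3}:  v_{2} + v_{3} = 2·v_{6}  ⇒ sig = (2;(2))
  P = {3,7}:  v_{3} + v_{7} = 3·v_{1} + 2·v_{5}  ⇒ sig = (2;(2,3))
  P = {1,2,5}:  v_{1} + v_{2} + v_{5} = v_{6}  ⇒ sig = (3;(1))
  P = {1,5,6}:  v_{1} + v_{5} + v_{6} = v_{3}  ⇒ sig = (3;(1))

Signatures (|P|; sorted positive RHS coefficients), sorted:
{ (2;()),  (2;(1)) ×4,  (2;(1,1)) ×2,  (2;(1,2)),  (2;(2)),  (2;(2,3)),  (3;(1)) ×2 }


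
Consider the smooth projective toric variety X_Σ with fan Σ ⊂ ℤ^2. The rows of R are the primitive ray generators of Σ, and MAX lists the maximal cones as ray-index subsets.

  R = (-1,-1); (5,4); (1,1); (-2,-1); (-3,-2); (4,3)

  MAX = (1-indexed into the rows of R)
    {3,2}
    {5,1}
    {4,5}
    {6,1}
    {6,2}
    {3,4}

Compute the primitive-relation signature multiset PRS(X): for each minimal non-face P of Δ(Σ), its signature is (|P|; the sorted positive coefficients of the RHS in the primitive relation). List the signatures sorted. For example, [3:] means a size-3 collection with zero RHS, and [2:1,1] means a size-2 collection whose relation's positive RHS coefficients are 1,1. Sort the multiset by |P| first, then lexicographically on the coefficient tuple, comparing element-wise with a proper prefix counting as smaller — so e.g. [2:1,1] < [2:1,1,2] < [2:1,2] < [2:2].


The 9 primitive collections of Σ (r=6, n=2):

  • {1,3}:  v_{1} + v_{3} = 0  so sig = [2:]
  • {1,2}:  v_{1} + v_{2} = v_{6}  so sig = [2:1]
  • {1,4}:  v_{1} + v_{4} = v_{5}  so sig = [2:1]
  • {3,5}:  v_{3} + v_{5} = v_{4}  so sig = [2:1]
  • {3,6}:  v_{3} + v_{6} = v_{2}  so sig = [2:1]
  • {5,6}:  v_{5} + v_{6} = v_{3}  so sig = [2:1]
  • {2,5}:  v_{2} + v_{5} = 2·v_{3}  so sig = [2:2]
  • {4,6}:  v_{4} + v_{6} = 2·v_{3}  so sig = [2:2]
  • {2,4}:  v_{2} + v_{4} = 3·v_{3}  so sig = [2:3]

Sorted signature multiset PRS(X):
    [2:]
    [2:1]
    [2:1]
    [2:1]
    [2:1]
    [2:1]
    [2:2]
    [2:2]
    [2:3]


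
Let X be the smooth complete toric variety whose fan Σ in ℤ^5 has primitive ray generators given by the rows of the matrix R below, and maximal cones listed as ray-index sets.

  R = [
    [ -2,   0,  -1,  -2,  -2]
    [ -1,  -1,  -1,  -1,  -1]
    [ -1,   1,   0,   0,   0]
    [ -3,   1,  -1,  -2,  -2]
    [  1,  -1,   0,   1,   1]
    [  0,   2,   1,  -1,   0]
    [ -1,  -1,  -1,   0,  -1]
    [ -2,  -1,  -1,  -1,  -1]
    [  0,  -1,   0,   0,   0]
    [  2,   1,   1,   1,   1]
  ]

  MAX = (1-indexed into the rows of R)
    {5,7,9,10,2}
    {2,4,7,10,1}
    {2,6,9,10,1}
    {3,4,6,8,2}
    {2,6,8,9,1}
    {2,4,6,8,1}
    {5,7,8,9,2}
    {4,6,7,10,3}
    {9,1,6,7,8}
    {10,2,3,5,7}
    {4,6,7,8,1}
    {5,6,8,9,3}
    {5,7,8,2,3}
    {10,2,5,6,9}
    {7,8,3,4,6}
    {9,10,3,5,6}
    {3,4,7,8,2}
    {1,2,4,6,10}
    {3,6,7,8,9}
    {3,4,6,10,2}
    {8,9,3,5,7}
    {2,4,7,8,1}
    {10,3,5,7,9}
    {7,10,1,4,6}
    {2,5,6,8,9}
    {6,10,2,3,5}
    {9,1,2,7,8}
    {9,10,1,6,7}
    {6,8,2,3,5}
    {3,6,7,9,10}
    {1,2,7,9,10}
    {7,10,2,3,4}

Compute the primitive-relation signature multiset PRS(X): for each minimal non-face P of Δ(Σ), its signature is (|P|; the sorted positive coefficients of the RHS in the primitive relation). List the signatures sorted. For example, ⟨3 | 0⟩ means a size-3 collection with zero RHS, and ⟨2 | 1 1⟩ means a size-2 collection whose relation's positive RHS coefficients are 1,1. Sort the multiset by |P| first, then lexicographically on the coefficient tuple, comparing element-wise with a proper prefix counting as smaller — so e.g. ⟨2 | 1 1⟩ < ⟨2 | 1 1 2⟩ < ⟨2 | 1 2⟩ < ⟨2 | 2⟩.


8 collections generate NE(X_Σ); each relation:

  P = {8,10}:  v_{8} + v_{10} = 0 ; sig = ⟨2 | 0⟩
  P = {1,3}:  v_{1} + v_{3} = v_{4} ; sig = ⟨2 | 1⟩
  P = {1,5}:  v_{1} + v_{5} = v_{2} ; sig = ⟨2 | 1⟩
  P = {4,5}:  v_{4} + v_{5} = v_{2} + v_{3} ; sig = ⟨2 | 1 1⟩
  P = {4,9}:  v_{4} + v_{9} = v_{6} + v_{7} + v_{8} ; sig = ⟨2 | 1 1 1⟩
  P = {5,6,7}:  v_{5} + v_{6} + v_{7} = 0 ; sig = ⟨3 | 0⟩
  P = {2,3,9}:  v_{2} + v_{3} + v_{9} = v_{8} ; sig = ⟨3 | 1⟩
  P = {2,6,7}:  v_{2} + v_{6} + v_{7} = v_{1} ; sig = ⟨3 | 1⟩

Hence PRS(X_Σ) =
[⟨2 | 0⟩, ⟨2 | 1⟩, ⟨2 | 1⟩, ⟨2 | 1 1⟩, ⟨2 | 1 1 1⟩, ⟨3 | 0⟩, ⟨3 | 1⟩, ⟨3 | 1⟩]


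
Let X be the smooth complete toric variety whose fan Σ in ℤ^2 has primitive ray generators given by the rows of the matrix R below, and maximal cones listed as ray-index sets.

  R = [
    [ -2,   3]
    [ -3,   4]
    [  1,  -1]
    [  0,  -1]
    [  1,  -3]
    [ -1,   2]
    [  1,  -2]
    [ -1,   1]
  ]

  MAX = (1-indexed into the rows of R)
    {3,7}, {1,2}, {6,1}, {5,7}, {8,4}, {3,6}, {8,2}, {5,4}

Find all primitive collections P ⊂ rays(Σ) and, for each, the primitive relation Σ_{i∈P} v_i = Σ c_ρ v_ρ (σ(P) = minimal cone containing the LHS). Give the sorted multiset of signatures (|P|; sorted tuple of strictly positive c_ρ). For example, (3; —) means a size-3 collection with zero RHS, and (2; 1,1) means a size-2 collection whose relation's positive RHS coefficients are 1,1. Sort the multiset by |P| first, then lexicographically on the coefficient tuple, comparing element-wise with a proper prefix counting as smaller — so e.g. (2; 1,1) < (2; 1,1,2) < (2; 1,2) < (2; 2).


Primitive collections (20):

  {3,8}:  v_{3} + v_{8} = 0  ⇒ sig = (2; —)
  {6,7}:  v_{6} + v_{7} = 0  ⇒ sig = (2; —)
  {1,3}:  v_{1} + v_{3} = v_{6}  ⇒ sig = (2; 1)
  {1,7}:  v_{1} + v_{7} = v_{8}  ⇒ sig = (2; 1)
  {1,8}:  v_{1} + v_{8} = v_{2}  ⇒ sig = (2; 1)
  {2,3}:  v_{2} + v_{3} = v_{1}  ⇒ sig = (2; 1)
  {3,4}:  v_{3} + v_{4} = v_{7}  ⇒ sig = (2; 1)
  {4,6}:  v_{4} + v_{6} = v_{8}  ⇒ sig = (2; 1)
  {4,7}:  v_{4} + v_{7} = v_{5}  ⇒ sig = (2; 1)
  {5,6}:  v_{5} + v_{6} = v_{4}  ⇒ sig = (2; 1)
  {6,8}:  v_{6} + v_{8} = v_{1}  ⇒ sig = (2; 1)
  {7,8}:  v_{7} + v_{8} = v_{4}  ⇒ sig = (2; 1)
  {1,5}:  v_{1} + v_{5} = v_{4} + v_{8}  ⇒ sig = (2; 1,1)
  {2,5}:  v_{2} + v_{5} = v_{4} + 2·v_{8}  ⇒ sig = (2; 1,2)
  {1,4}:  v_{1} + v_{4} = 2·v_{8}  ⇒ sig = (2; 2)
  {2,6}:  v_{2} + v_{6} = 2·v_{1}  ⇒ sig = (2; 2)
  {2,7}:  v_{2} + v_{7} = 2·v_{8}  ⇒ sig = (2; 2)
  {3,5}:  v_{3} + v_{5} = 2·v_{7}  ⇒ sig = (2; 2)
  {5,8}:  v_{5} + v_{8} = 2·v_{4}  ⇒ sig = (2; 2)
  {2,4}:  v_{2} + v_{4} = 3·v_{8}  ⇒ sig = (2; 3)

Hence PRS(X_Σ) =
{ (2; —) ×2,  (2; 1) ×10,  (2; 1,1),  (2; 1,2),  (2; 2) ×5,  (2; 3) }


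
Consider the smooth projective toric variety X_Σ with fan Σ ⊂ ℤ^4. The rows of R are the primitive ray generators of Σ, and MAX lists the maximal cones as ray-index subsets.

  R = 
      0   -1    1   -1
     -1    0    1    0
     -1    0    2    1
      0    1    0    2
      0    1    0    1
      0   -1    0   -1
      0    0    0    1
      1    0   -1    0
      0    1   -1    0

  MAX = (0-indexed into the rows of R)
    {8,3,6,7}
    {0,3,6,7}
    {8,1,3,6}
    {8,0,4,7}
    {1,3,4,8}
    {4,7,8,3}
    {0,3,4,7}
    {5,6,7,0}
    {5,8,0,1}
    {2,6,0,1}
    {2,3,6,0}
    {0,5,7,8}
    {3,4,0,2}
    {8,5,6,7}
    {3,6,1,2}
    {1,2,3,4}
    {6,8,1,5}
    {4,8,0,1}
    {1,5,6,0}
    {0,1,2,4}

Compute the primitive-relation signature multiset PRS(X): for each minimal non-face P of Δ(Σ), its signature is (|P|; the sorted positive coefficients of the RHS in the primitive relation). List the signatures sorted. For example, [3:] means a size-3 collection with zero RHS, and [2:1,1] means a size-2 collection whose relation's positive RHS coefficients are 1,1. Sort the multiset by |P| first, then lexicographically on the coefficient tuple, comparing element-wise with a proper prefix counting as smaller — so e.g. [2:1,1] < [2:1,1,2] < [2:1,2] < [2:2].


Σ has 10 primitive collections:

  • {1,7}:  v_{1} + v_{7} = 0  ⟹  sig = [2:]
  • {4,5}:  v_{4} + v_{5} = 0  ⟹  sig = [2:]
  • {3,5}:  v_{3} + v_{5} = v_{6}  ⟹  sig = [2:1]
  • {4,6}:  v_{4} + v_{6} = v_{3}  ⟹  sig = [2:1]
  • {2,7}:  v_{2} + v_{7} = v_{0} + v_{3}  ⟹  sig = [2:1,1]
  • {2,8}:  v_{2} + v_{8} = v_{1} + v_{4}  ⟹  sig = [2:1,1]
  • {2,5}:  v_{2} + v_{5} = v_{0} + v_{1} + v_{6}  ⟹  sig = [2:1,1,1]
  • {0,6,8}:  v_{0} + v_{6} + v_{8} = 0  ⟹  sig = [3:]
  • {0,1,3}:  v_{0} + v_{1} + v_{3} = v_{2}  ⟹  sig = [3:1]
  • {0,3,8}:  v_{0} + v_{3} + v_{8} = v_{4}  ⟹  sig = [3:1]

so the primitive-relation signature multiset is
    [2:]
    [2:]
    [2:1]
    [2:1]
    [2:1,1]
    [2:1,1]
    [2:1,1,1]
    [3:]
    [3:1]
    [3:1]


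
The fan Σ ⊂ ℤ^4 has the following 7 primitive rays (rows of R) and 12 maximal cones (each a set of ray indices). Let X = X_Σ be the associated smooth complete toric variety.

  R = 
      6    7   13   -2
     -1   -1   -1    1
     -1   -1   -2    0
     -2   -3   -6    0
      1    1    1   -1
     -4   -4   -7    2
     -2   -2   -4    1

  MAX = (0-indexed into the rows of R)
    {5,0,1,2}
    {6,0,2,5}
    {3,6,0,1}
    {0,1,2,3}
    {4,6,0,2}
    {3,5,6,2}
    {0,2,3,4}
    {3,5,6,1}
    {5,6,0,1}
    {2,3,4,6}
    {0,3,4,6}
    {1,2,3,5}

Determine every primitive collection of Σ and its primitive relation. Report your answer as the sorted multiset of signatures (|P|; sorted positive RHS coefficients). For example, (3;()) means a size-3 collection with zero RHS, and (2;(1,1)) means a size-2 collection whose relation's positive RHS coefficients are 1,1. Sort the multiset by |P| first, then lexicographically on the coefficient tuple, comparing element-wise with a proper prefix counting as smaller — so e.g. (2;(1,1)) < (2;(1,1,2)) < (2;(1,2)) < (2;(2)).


Primitive collections (5):

  P={1,4}:  v_{1} + v_{4} = 0  ⇒ sig = (2;())
  P={4,5}:  v_{4} + v_{5} = v_{2} + v_{6}  ⇒ sig = (2;(1,1))
  P={0,3,5}:  v_{0} + v_{3} + v_{5} = 0  ⇒ sig = (3;())
  P={1,2,6}:  v_{1} + v_{2} + v_{6} = v_{5}  ⇒ sig = (3;(1))
  P={0,2,3,6}:  v_{0} + v_{2} + v_{3} + v_{6} = v_{4}  ⇒ sig = (4;(1))

Sorted signature multiset PRS(X):
{ (2;()),  (2;(1,1)),  (3;()),  (3;(1)),  (4;(1)) }
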